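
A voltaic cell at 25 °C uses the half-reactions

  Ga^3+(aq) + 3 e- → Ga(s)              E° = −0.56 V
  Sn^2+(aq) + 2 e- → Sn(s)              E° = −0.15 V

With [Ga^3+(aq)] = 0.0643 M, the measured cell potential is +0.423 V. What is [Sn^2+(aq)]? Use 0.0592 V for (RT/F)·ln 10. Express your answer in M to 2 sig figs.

Sn²⁺/Sn is the cathode (higher E°); E°cell = −0.15 − (−0.56) = +0.41 V with n = 6.
Since E = E° − (0.0592/n)·log Q, log Q = n(E° − E)/0.0592 = −1.318.
The balanced reaction is 3 Sn^2+(aq) + 2 Ga(s) → 3 Sn(s) + 2 Ga^3+(aq), so Q = [Ga^3+(aq)]^2 / [Sn^2+(aq)]^3.
Substituting the known concentrations and solving, log [Sn^2+(aq)] = −0.355 and [Sn^2+(aq)] = 0.44 M.

0.44 M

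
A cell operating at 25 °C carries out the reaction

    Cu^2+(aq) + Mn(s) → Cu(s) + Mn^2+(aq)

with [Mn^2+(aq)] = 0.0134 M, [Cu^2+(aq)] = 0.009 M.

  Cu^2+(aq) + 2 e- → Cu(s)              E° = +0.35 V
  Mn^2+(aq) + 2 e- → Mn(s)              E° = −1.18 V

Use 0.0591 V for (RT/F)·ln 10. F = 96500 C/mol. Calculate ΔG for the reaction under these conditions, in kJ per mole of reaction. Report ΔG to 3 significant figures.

The standard cell potential is +0.35 − (−1.18) = +1.53 V, with n = 2 electrons in the balanced equation.
The reaction quotient is [Mn^2+(aq)] / [Cu^2+(aq)] = 1.49; by Nernst, E = +1.53 − (0.0591/2)(0.173) = +1.5249 V.
Then ΔG = −nFE = −2 × 96500 × +1.5249 J/mol = −294 kJ/mol.

−294 kJ/mol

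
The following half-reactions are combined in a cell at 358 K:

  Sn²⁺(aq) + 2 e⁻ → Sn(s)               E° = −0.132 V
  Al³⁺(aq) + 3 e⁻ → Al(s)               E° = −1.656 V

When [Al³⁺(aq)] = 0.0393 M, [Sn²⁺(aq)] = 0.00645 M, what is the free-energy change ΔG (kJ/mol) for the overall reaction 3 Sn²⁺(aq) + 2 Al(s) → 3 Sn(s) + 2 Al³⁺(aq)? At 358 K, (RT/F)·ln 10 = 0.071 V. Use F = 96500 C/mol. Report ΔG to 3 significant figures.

With Sn²⁺/Sn reduced at the cathode, E°cell = −0.132 − (−1.656) = +1.524 V and n = 6.
Here Q = [Al³⁺(aq)]^2 / [Sn²⁺(aq)]^3 = 5.76×10^3 (log Q = 3.760), giving E = +1.524 − (0.071/6)·(3.760) = +1.4795 V.
ΔG = −nFE = −(6)(96500)(+1.4795) J/mol = −857 kJ/mol.

−857 kJ/mol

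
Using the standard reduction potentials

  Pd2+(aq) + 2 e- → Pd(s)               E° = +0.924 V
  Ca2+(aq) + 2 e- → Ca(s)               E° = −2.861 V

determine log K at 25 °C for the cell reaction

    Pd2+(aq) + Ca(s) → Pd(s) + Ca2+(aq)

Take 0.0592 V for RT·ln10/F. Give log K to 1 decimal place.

log K = 127.9

The Pd²⁺/Pd couple is reduced (cathode); E°cell = +0.924 − (−2.861) = +3.785 V with n = 2.
At equilibrium E = 0, so log K = nE°cell / 0.0592 = (2)(+3.785) / 0.0592 = 127.9.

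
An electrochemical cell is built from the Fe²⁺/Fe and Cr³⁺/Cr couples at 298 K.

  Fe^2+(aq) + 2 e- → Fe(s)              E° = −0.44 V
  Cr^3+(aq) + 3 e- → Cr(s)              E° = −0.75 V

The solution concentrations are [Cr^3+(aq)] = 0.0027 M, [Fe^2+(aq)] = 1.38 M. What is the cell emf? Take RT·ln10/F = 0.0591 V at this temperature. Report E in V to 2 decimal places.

The Fe²⁺/Fe couple has the more positive E°, so it is the cathode; Cr³⁺/Cr is the anode.
E°cell = E°cat − E°an = −0.44 − (−0.75) = +0.31 V; n = 6.
The balanced reaction is 3 Fe^2+(aq) + 2 Cr(s) → 3 Fe(s) + 2 Cr^3+(aq), so Q = [Cr^3+(aq)]^2 / [Fe^2+(aq)]^3 = 2.77×10^−6 and log Q = −5.557.
E = E° − (0.0591/n)·log Q = +0.31 − (0.0591/6)(−5.557) = +0.36 V.

+0.36 V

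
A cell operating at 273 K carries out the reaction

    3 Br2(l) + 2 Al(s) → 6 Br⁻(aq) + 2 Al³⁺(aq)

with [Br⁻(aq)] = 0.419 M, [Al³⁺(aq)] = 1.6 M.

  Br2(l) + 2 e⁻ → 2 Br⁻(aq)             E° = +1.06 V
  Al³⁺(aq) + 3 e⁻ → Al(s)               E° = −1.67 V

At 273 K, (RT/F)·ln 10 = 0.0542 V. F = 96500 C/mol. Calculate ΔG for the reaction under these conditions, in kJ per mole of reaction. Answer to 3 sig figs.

With Br₂/Br⁻ reduced at the cathode, E°cell = +1.06 − (−1.67) = +2.73 V and n = 6.
Here Q = [Br⁻(aq)]^6·[Al³⁺(aq)]^2 = 0.0139 (log Q = −1.858), giving E = +2.73 − (0.0542/6)·(−1.858) = +2.7468 V.
ΔG = −nFE = −(6)(96500)(+2.7468) J/mol = −1590 kJ/mol.

−1590 kJ/mol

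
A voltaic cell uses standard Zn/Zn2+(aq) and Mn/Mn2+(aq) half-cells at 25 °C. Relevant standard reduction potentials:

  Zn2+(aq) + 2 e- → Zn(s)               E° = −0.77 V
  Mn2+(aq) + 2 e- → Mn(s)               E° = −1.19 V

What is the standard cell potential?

The Zn²⁺/Zn couple has the higher E°, so Zn ion is reduced (cathode) and Mn is oxidized (anode).
E°cell = E°(cathode) − E°(anode) = −0.77 − (−1.19) = +0.42 V.

+0.42 V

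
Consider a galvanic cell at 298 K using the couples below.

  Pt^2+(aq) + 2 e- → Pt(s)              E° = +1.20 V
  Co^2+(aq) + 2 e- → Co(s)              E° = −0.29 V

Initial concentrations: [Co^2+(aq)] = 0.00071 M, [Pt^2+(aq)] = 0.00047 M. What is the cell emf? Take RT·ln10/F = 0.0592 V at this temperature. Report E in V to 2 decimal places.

Pt²⁺/Pt is reduced (cathode, E° = +1.20 V) and Co²⁺/Co is oxidized (anode).
E°cell = E°cat − E°an = +1.20 − (−0.29) = +1.49 V; n = 2.
Balancing gives Pt^2+(aq) + Co(s) → Pt(s) + Co^2+(aq); hence Q = [Co^2+(aq)] / [Pt^2+(aq)] = 1.51 (log Q = 0.179).
By the Nernst equation, E = +1.49 − (0.0592/2)·(0.179) = +1.48 V.

+1.48 V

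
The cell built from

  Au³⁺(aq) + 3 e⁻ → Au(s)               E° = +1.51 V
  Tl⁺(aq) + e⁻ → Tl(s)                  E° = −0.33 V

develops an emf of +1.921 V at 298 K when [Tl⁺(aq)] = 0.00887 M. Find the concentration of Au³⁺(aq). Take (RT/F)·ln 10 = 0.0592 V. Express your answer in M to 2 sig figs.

0.0089 M

With Au³⁺/Au at the cathode and Tl⁺/Tl at the anode, E°cell = +1.51 − (−0.33) = +1.84 V (n = 3).
From the Nernst equation, log Q = n(E° − E)/0.0592 = 3·(+1.84 − (+1.921))/0.0592 = −4.105.
Balancing electrons gives Au³⁺(aq) + 3 Tl(s) → Au(s) + 3 Tl⁺(aq); thus Q = [Tl⁺(aq)]^3 / [Au³⁺(aq)].
Solving for the unknown gives log [Au³⁺(aq)] = −2.051, so [Au³⁺(aq)] ≈ 0.0089 M.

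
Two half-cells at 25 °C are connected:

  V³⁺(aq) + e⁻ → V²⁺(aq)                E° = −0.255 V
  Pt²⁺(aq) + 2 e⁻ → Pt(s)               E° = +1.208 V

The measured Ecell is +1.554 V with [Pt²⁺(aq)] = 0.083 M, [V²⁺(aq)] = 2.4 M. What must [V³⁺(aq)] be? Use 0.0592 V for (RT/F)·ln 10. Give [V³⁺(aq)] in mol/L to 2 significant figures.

The Pt²⁺/Pt couple has the larger reduction potential, so it is the cathode: E°cell = +1.208 − (−0.255) = +1.463 V and n = 2.
Rearranging E = E° − (0.0592/n)·log Q gives log Q = 2(+1.463 − (+1.554))/0.0592 = −3.074.
Balancing electrons gives Pt²⁺(aq) + 2 V²⁺(aq) → Pt(s) + 2 V³⁺(aq); thus Q = [V³⁺(aq)]^2 / ([Pt²⁺(aq)]·[V²⁺(aq)]^2).
Isolating [V³⁺(aq)] in Q = 10^{−3.074} yields log [V³⁺(aq)] = −1.697, i.e. 0.020 M.

0.020 M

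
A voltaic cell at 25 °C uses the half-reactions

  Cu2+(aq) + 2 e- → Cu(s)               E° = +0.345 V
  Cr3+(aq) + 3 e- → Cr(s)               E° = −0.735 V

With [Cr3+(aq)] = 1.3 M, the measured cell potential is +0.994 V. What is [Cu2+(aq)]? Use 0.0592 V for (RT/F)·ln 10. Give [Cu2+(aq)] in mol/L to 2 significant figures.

Cu²⁺/Cu is the cathode (higher E°); E°cell = +0.345 − (−0.735) = +1.080 V with n = 6.
From the Nernst equation, log Q = n(E° − E)/0.0592 = 6·(+1.080 − (+0.994))/0.0592 = 8.716.
Balancing electrons gives 3 Cu2+(aq) + 2 Cr(s) → 3 Cu(s) + 2 Cr3+(aq); thus Q = [Cr3+(aq)]^2 / [Cu2+(aq)]^3.
Isolating [Cu2+(aq)] in Q = 10^{8.716} yields log [Cu2+(aq)] = −2.829, i.e. 0.0015 M.

0.0015 M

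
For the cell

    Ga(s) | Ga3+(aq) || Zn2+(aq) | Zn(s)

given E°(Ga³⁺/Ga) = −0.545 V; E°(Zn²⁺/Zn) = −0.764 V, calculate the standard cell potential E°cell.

By convention the left-hand electrode in cell notation is the anode (oxidation) and the right-hand electrode is the cathode (reduction).
E°cell = E°(right) − E°(left) = −0.764 − (−0.545) = −0.219 V.
The negative sign shows that, as written, the cell would require an external voltage to drive the reaction.

−0.219 V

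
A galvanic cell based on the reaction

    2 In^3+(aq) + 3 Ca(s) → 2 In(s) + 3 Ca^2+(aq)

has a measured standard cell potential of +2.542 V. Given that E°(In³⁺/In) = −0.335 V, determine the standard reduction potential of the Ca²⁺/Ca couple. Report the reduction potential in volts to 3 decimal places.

In the reaction as written the In³⁺/In couple is reduced (cathode) and Ca²⁺/Ca is oxidized (anode), so E°cell = E°(In³⁺/In) − E°(Ca²⁺/Ca).
E°(Ca²⁺/Ca) = E°(cathode) − E°cell = −0.335 − (+2.542) = −2.877 V.

−2.877 V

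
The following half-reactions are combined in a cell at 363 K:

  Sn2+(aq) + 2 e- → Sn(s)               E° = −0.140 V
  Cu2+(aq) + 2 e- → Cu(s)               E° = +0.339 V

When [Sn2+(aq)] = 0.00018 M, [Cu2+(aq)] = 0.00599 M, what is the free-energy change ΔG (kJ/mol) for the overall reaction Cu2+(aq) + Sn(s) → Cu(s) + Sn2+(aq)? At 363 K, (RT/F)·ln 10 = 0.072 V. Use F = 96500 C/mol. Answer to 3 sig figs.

E°cell = +0.339 − (−0.140) = +0.479 V; the balanced reaction transfers n = 2 electrons.
Q = [Sn2+(aq)] / [Cu2+(aq)] = 0.0301, so log Q = −1.522 and E = +0.479 − (0.072/2)(−1.522) = +0.5338 V.
ΔG = −nFE = −(2)(96500)(+0.5338) J/mol = −103 kJ/mol.

−103 kJ/mol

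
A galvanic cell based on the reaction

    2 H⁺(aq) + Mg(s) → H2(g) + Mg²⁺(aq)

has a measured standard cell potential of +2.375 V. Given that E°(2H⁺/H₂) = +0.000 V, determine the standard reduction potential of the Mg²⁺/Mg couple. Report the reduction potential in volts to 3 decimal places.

−2.375 V

In the reaction as written the 2H⁺/H₂ couple is reduced (cathode) and Mg²⁺/Mg is oxidized (anode), so E°cell = E°(2H⁺/H₂) − E°(Mg²⁺/Mg).
E°(Mg²⁺/Mg) = E°(cathode) − E°cell = +0.000 − (+2.375) = −2.375 V.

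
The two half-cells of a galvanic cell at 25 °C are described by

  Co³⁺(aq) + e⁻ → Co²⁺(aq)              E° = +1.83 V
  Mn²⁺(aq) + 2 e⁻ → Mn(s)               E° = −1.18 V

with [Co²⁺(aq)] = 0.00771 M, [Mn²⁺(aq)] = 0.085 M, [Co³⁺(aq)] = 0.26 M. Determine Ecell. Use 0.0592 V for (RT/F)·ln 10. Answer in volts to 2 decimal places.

Since E°(Co³⁺/Co²⁺) > E°(Mn²⁺/Mn), Co³⁺/Co²⁺ serves as the cathode.
The standard potential is +1.83 − (−1.18) = +3.01 V and the balanced reaction transfers n = 2 electrons.
Balancing gives 2 Co³⁺(aq) + Mn(s) → 2 Co²⁺(aq) + Mn²⁺(aq); hence Q = ([Co²⁺(aq)]^2·[Mn²⁺(aq)]) / [Co³⁺(aq)]^2 = 7.47×10^−5 (log Q = −4.126).
Applying E = E° − (RT ln10/nF)·log Q gives +3.01 − (0.0592/2)(−4.126) = +3.13 V.

+3.13 V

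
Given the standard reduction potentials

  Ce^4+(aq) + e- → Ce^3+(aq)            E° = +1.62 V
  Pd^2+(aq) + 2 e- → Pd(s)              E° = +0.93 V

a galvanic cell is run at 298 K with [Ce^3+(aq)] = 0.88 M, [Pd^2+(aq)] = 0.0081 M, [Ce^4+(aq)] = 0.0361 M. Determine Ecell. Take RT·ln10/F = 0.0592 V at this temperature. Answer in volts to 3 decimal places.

+0.670 V

The Ce⁴⁺/Ce³⁺ couple has the more positive E°, so it is the cathode; Pd²⁺/Pd is the anode.
The standard potential is +1.62 − (+0.93) = +0.69 V and the balanced reaction transfers n = 2 electrons.
Balancing gives 2 Ce^4+(aq) + Pd(s) → 2 Ce^3+(aq) + Pd^2+(aq); hence Q = ([Ce^3+(aq)]^2·[Pd^2+(aq)]) / [Ce^4+(aq)]^2 = 4.81 (log Q = 0.682).
By the Nernst equation, E = +0.69 − (0.0592/2)·(0.682) = +0.670 V.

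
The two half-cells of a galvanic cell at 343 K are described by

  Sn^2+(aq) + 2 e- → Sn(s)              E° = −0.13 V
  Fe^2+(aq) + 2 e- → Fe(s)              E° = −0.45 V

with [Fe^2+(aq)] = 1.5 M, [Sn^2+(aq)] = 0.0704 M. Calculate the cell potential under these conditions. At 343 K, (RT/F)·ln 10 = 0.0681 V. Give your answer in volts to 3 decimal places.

Sn²⁺/Sn is reduced (cathode, E° = −0.13 V) and Fe²⁺/Fe is oxidized (anode).
E°cell = E°cat − E°an = −0.13 − (−0.45) = +0.32 V; n = 2.
For the overall reaction Sn^2+(aq) + Fe(s) → Sn(s) + Fe^2+(aq), Q = [Fe^2+(aq)] / [Sn^2+(aq)] = 21.3, giving log Q = 1.329.
E = E° − (0.0681/n)·log Q = +0.32 − (0.0681/2)(1.329) = +0.275 V.

+0.275 V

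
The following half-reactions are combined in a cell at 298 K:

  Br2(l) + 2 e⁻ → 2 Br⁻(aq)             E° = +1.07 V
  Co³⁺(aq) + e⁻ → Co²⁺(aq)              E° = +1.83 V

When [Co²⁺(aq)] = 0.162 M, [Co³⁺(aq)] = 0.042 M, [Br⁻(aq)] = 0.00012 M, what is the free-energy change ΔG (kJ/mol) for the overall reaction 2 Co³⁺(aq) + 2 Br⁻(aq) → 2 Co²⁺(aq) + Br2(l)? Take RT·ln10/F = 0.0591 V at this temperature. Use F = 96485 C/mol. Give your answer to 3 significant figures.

E°cell = +1.83 − (+1.07) = +0.76 V; the balanced reaction transfers n = 2 electrons.
Q = [Co²⁺(aq)]^2 / ([Co³⁺(aq)]^2·[Br⁻(aq)]^2) = 1.03×10^9, so log Q = 9.014 and E = +0.76 − (0.0591/2)(9.014) = +0.4936 V.
Then ΔG = −nFE = −2 × 96485 × +0.4936 J/mol = −95.2 kJ/mol.

−95.2 kJ/mol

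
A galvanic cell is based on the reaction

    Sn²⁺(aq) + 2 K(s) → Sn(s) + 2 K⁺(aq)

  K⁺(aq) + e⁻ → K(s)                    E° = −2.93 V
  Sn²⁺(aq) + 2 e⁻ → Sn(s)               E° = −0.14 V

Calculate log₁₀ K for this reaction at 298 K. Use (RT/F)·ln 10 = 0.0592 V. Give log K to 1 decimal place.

The Sn²⁺/Sn couple is reduced (cathode); E°cell = −0.14 − (−2.93) = +2.79 V with n = 2.
At equilibrium E = 0, so log K = nE°cell / 0.0592 = (2)(+2.79) / 0.0592 = 94.3.

log K = 94.3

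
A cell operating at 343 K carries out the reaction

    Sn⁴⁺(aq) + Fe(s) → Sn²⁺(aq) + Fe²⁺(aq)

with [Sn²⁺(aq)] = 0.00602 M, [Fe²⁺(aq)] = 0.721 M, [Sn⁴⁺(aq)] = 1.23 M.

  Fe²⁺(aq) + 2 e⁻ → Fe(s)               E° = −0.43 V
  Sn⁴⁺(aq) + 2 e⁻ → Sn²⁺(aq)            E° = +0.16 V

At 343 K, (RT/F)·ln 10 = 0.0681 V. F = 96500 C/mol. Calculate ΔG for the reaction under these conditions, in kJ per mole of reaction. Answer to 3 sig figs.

−130 kJ/mol

The standard cell potential is +0.16 − (−0.43) = +0.59 V, with n = 2 electrons in the balanced equation.
Here Q = ([Sn²⁺(aq)]·[Fe²⁺(aq)]) / [Sn⁴⁺(aq)] = 0.00353 (log Q = −2.452), giving E = +0.59 − (0.0681/2)·(−2.452) = +0.6735 V.
ΔG = −nFE = −(2)(96500)(+0.6735) J/mol = −130 kJ/mol.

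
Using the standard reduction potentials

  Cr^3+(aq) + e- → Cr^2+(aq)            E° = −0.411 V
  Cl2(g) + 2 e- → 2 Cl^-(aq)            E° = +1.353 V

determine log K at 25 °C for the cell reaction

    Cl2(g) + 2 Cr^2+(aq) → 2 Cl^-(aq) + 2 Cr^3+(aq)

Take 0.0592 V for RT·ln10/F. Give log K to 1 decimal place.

The Cl₂/Cl⁻ couple is reduced (cathode); E°cell = +1.353 − (−0.411) = +1.764 V with n = 2.
At equilibrium E = 0, so log K = nE°cell / 0.0592 = (2)(+1.764) / 0.0592 = 59.6.

log K = 59.6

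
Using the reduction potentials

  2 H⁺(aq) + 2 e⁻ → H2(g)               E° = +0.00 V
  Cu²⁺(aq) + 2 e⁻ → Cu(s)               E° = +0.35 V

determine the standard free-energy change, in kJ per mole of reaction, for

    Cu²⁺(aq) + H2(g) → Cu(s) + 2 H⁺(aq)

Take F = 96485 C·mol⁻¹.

−67.5 kJ/mol

In the reaction as written Cu²⁺(aq) is reduced, so the Cu²⁺/Cu couple is the cathode and 2H⁺/H₂ is the anode.
E°cell = +0.35 − (+0.00) = +0.35 V; balancing electrons gives n = 2.
ΔG° = −nFE°cell = −(2)(96485)(+0.35) J/mol = −67.5 kJ/mol.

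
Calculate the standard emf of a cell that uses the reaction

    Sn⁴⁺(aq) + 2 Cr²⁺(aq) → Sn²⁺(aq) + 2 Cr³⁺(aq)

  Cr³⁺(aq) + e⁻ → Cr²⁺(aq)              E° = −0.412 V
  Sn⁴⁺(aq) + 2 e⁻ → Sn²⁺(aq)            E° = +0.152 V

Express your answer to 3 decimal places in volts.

+0.564 V

In the reaction as written, Sn⁴⁺(aq) is reduced (cathode) and Cr³⁺(aq) is produced by oxidation at the anode.
E°cell = E°(cathode) − E°(anode) = +0.152 − (−0.412) = +0.564 V.
The positive value indicates the reaction is spontaneous as written.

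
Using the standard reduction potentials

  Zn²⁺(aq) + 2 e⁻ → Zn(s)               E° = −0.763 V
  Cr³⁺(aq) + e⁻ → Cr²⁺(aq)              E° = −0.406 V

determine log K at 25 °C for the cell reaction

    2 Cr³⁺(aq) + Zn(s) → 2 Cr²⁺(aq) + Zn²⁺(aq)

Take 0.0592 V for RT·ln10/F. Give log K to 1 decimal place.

log K = 12.1

The Cr³⁺/Cr²⁺ couple is reduced (cathode); E°cell = −0.406 − (−0.763) = +0.357 V with n = 2.
At equilibrium E = 0, so log K = nE°cell / 0.0592 = (2)(+0.357) / 0.0592 = 12.1.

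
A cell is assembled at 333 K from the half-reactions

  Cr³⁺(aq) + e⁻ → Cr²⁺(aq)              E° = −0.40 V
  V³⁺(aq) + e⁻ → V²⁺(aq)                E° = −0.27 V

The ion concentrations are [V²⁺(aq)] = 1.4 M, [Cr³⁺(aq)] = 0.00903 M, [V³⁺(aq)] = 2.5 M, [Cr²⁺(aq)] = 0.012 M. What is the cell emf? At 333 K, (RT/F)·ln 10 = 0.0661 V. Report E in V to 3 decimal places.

+0.155 V

V³⁺/V²⁺ is reduced (cathode, E° = −0.27 V) and Cr³⁺/Cr²⁺ is oxidized (anode).
E°cell = E°cat − E°an = −0.27 − (−0.40) = +0.13 V; n = 1.
Balancing gives V³⁺(aq) + Cr²⁺(aq) → V²⁺(aq) + Cr³⁺(aq); hence Q = ([V²⁺(aq)]·[Cr³⁺(aq)]) / ([V³⁺(aq)]·[Cr²⁺(aq)]) = 0.421 (log Q = −0.375).
By the Nernst equation, E = +0.13 − (0.0661/1)·(−0.375) = +0.155 V.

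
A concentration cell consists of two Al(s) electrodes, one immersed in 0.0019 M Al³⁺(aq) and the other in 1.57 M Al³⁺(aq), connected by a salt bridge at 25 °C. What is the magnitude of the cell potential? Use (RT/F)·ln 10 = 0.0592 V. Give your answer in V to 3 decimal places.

For a concentration cell E°cell = 0, since both electrodes use the same couple.
The compartment with the higher Al³⁺(aq) concentration (1.57 M) acts as the cathode; ions are reduced there and produced at the dilute (0.0019 M) anode.
With n = 3, Ecell = −(0.0592/3)·log([dilute]/[conc]) = −(0.0592/3)·log(0.0019/1.57) = +0.058 V.

0.058 V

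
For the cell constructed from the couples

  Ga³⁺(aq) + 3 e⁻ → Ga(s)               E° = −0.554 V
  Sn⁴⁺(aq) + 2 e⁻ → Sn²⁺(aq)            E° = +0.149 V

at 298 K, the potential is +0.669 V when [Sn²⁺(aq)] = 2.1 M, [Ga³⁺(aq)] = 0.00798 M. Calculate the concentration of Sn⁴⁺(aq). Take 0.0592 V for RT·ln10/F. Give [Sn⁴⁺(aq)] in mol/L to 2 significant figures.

0.0060 M

The Sn⁴⁺/Sn²⁺ couple has the larger reduction potential, so it is the cathode: E°cell = +0.149 − (−0.554) = +0.703 V and n = 6.
Rearranging E = E° − (0.0592/n)·log Q gives log Q = 6(+0.703 − (+0.669))/0.0592 = 3.446.
The balanced reaction is 3 Sn⁴⁺(aq) + 2 Ga(s) → 3 Sn²⁺(aq) + 2 Ga³⁺(aq), so Q = ([Sn²⁺(aq)]^3·[Ga³⁺(aq)]^2) / [Sn⁴⁺(aq)]^3.
Solving for the unknown gives log [Sn⁴⁺(aq)] = −2.225, so [Sn⁴⁺(aq)] ≈ 0.0060 M.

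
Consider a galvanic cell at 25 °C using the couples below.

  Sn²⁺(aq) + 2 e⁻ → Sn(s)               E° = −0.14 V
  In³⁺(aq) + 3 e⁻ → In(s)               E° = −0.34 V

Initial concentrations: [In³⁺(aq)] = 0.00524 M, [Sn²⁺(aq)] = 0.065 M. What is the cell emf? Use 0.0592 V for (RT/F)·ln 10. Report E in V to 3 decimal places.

+0.210 V

Sn²⁺/Sn is reduced (cathode, E° = −0.14 V) and In³⁺/In is oxidized (anode).
E°cell = −0.14 − (−0.34) = +0.20 V, with n = 6 electrons transferred.
Balancing gives 3 Sn²⁺(aq) + 2 In(s) → 3 Sn(s) + 2 In³⁺(aq); hence Q = [In³⁺(aq)]^2 / [Sn²⁺(aq)]^3 = 0.1 (log Q = −1.000).
By the Nernst equation, E = +0.20 − (0.0592/6)·(−1.000) = +0.210 V.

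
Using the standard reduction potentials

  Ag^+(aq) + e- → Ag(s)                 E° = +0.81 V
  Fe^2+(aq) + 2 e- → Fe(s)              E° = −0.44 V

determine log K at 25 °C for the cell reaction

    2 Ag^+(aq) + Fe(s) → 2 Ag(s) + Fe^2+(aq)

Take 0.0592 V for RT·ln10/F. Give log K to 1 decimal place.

The Ag⁺/Ag couple is reduced (cathode); E°cell = +0.81 − (−0.44) = +1.25 V with n = 2.
At equilibrium E = 0, so log K = nE°cell / 0.0592 = (2)(+1.25) / 0.0592 = 42.2.

log K = 42.2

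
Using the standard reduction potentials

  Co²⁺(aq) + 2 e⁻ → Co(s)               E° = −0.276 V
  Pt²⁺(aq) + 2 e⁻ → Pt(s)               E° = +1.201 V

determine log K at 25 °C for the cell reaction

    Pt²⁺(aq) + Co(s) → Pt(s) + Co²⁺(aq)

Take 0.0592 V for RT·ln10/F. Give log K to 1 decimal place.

The Pt²⁺/Pt couple is reduced (cathode); E°cell = +1.201 − (−0.276) = +1.477 V with n = 2.
At equilibrium E = 0, so log K = nE°cell / 0.0592 = (2)(+1.477) / 0.0592 = 49.9.

log K = 49.9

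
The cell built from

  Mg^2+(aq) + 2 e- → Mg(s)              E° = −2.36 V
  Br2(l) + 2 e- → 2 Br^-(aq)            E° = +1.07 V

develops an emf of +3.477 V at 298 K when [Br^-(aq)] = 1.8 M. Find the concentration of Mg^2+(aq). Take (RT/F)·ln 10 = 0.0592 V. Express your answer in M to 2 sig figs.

With Br₂/Br⁻ at the cathode and Mg²⁺/Mg at the anode, E°cell = +1.07 − (−2.36) = +3.43 V (n = 2).
From the Nernst equation, log Q = n(E° − E)/0.0592 = 2·(+3.43 − (+3.477))/0.0592 = −1.588.
The balanced reaction is Br2(l) + Mg(s) → 2 Br^-(aq) + Mg^2+(aq), so Q = [Br^-(aq)]^2·[Mg^2+(aq)].
Isolating [Mg^2+(aq)] in Q = 10^{−1.588} yields log [Mg^2+(aq)] = −2.099, i.e. 0.0080 M.

0.0080 M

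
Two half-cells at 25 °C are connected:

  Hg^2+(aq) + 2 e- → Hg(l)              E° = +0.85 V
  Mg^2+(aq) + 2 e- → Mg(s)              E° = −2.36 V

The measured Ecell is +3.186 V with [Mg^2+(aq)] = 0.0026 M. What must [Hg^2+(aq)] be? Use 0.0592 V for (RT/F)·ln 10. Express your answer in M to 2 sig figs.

The Hg²⁺/Hg couple has the larger reduction potential, so it is the cathode: E°cell = +0.85 − (−2.36) = +3.21 V and n = 2.
Since E = E° − (0.0592/n)·log Q, log Q = n(E° − E)/0.0592 = 0.811.
The balanced reaction is Hg^2+(aq) + Mg(s) → Hg(l) + Mg^2+(aq), so Q = [Mg^2+(aq)] / [Hg^2+(aq)].
Isolating [Hg^2+(aq)] in Q = 10^{0.811} yields log [Hg^2+(aq)] = −3.396, i.e. 0.00040 M.

0.00040 M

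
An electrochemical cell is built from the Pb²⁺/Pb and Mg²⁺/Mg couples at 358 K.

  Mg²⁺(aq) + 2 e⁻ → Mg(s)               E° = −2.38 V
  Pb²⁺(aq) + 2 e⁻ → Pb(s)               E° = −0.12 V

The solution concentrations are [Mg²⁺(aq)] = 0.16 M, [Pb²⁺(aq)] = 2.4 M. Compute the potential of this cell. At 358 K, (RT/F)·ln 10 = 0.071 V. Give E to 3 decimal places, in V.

+2.302 V

Pb²⁺/Pb is reduced (cathode, E° = −0.12 V) and Mg²⁺/Mg is oxidized (anode).
The standard potential is −0.12 − (−2.38) = +2.26 V and the balanced reaction transfers n = 2 electrons.
For the overall reaction Pb²⁺(aq) + Mg(s) → Pb(s) + Mg²⁺(aq), Q = [Mg²⁺(aq)] / [Pb²⁺(aq)] = 0.0667, giving log Q = −1.176.
E = E° − (0.071/n)·log Q = +2.26 − (0.071/2)(−1.176) = +2.302 V.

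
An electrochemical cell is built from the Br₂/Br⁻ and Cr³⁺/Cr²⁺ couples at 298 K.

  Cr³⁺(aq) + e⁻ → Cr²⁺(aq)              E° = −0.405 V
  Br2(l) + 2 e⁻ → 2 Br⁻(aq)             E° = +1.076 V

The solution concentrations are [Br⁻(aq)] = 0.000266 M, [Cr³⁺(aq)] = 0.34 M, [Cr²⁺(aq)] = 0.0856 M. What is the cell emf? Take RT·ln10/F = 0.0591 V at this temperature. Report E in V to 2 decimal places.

Since E°(Br₂/Br⁻) > E°(Cr³⁺/Cr²⁺), Br₂/Br⁻ serves as the cathode.
E°cell = +1.076 − (−0.405) = +1.481 V, with n = 2 electrons transferred.
The balanced reaction is Br2(l) + 2 Cr²⁺(aq) → 2 Br⁻(aq) + 2 Cr³⁺(aq), so Q = ([Br⁻(aq)]^2·[Cr³⁺(aq)]^2) / [Cr²⁺(aq)]^2 = 1.12×10^−6 and log Q = −5.952.
Applying E = E° − (RT ln10/nF)·log Q gives +1.481 − (0.0591/2)(−5.952) = +1.66 V.

+1.66 V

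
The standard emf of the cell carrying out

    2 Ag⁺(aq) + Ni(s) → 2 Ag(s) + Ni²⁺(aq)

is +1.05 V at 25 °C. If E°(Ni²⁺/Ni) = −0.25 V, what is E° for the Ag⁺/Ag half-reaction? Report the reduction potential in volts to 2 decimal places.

+0.80 V

In the reaction as written the Ag⁺/Ag couple is reduced (cathode) and Ni²⁺/Ni is oxidized (anode), so E°cell = E°(Ag⁺/Ag) − E°(Ni²⁺/Ni).
E°(Ag⁺/Ag) = E°cell + E°(anode) = +1.05 + (−0.25) = +0.80 V.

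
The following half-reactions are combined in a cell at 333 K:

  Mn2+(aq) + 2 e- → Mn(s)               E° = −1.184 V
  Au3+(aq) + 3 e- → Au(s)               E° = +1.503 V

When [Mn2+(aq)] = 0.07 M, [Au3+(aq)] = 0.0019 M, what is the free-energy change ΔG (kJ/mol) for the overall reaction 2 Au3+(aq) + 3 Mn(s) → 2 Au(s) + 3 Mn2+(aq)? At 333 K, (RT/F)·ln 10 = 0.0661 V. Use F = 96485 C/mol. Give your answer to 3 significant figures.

E°cell = +1.503 − (−1.184) = +2.687 V; the balanced reaction transfers n = 6 electrons.
Here Q = [Mn2+(aq)]^3 / [Au3+(aq)]^2 = 95 (log Q = 1.978), giving E = +2.687 − (0.0661/6)·(1.978) = +2.6652 V.
ΔG = −nFE = −(6)(96485)(+2.6652) J/mol = −1540 kJ/mol.

−1540 kJ/mol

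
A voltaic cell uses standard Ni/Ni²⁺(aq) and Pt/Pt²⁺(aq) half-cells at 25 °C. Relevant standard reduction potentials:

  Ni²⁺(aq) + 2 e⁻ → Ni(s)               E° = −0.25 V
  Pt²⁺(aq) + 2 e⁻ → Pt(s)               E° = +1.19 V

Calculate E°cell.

The Pt²⁺/Pt couple has the higher E°, so Pt ion is reduced (cathode) and Ni is oxidized (anode).
E°cell = E°(cathode) − E°(anode) = +1.19 − (−0.25) = +1.44 V.

+1.44 V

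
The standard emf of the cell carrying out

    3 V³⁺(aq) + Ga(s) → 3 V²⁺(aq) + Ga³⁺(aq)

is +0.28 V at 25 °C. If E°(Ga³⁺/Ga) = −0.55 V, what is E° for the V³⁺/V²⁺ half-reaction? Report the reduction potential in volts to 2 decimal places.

−0.27 V

In the reaction as written the V³⁺/V²⁺ couple is reduced (cathode) and Ga³⁺/Ga is oxidized (anode), so E°cell = E°(V³⁺/V²⁺) − E°(Ga³⁺/Ga).
E°(V³⁺/V²⁺) = E°cell + E°(anode) = +0.28 + (−0.55) = −0.27 V.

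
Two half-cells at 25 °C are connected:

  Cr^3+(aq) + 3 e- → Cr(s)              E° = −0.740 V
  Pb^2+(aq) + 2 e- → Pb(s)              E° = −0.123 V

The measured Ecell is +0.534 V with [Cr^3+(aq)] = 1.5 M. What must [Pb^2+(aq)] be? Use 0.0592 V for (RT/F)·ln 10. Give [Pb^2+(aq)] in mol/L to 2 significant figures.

0.0021 M

Pb²⁺/Pb is the cathode (higher E°); E°cell = −0.123 − (−0.740) = +0.617 V with n = 6.
Rearranging E = E° − (0.0592/n)·log Q gives log Q = 6(+0.617 − (+0.534))/0.0592 = 8.412.
For 3 Pb^2+(aq) + 2 Cr(s) → 3 Pb(s) + 2 Cr^3+(aq), the reaction quotient is Q = [Cr^3+(aq)]^2 / [Pb^2+(aq)]^3.
Isolating [Pb^2+(aq)] in Q = 10^{8.412} yields log [Pb^2+(aq)] = −2.687, i.e. 0.0021 M.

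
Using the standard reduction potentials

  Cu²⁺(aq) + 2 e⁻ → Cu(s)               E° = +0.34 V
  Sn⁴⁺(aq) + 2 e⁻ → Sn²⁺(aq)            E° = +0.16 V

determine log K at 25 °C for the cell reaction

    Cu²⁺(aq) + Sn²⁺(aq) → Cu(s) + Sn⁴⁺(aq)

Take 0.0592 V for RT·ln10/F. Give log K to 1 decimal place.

log K = 6.1

The Cu²⁺/Cu couple is reduced (cathode); E°cell = +0.34 − (+0.16) = +0.18 V with n = 2.
At equilibrium E = 0, so log K = nE°cell / 0.0592 = (2)(+0.18) / 0.0592 = 6.1.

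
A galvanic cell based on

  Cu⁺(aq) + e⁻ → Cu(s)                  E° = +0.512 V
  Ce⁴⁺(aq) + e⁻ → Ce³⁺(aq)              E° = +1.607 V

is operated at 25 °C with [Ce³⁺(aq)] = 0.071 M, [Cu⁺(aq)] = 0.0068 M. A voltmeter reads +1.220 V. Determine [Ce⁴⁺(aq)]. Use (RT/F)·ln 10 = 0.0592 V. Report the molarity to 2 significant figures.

The Ce⁴⁺/Ce³⁺ couple has the larger reduction potential, so it is the cathode: E°cell = +1.607 − (+0.512) = +1.095 V and n = 1.
Rearranging E = E° − (0.0592/n)·log Q gives log Q = 1(+1.095 − (+1.220))/0.0592 = −2.111.
Balancing electrons gives Ce⁴⁺(aq) + Cu(s) → Ce³⁺(aq) + Cu⁺(aq); thus Q = ([Ce³⁺(aq)]·[Cu⁺(aq)]) / [Ce⁴⁺(aq)].
Solving for the unknown gives log [Ce⁴⁺(aq)] = −1.205, so [Ce⁴⁺(aq)] ≈ 0.062 M.

0.062 M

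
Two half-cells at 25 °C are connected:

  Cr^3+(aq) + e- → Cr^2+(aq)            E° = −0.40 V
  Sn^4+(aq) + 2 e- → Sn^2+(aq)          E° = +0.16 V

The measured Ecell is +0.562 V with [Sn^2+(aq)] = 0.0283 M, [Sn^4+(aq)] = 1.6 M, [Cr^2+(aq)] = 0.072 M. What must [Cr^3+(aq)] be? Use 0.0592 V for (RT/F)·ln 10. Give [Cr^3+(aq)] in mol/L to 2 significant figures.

The Sn⁴⁺/Sn²⁺ couple has the larger reduction potential, so it is the cathode: E°cell = +0.16 − (−0.40) = +0.56 V and n = 2.
Since E = E° − (0.0592/n)·log Q, log Q = n(E° − E)/0.0592 = −0.068.
The balanced reaction is Sn^4+(aq) + 2 Cr^2+(aq) → Sn^2+(aq) + 2 Cr^3+(aq), so Q = ([Sn^2+(aq)]·[Cr^3+(aq)]^2) / ([Sn^4+(aq)]·[Cr^2+(aq)]^2).
Isolating [Cr^3+(aq)] in Q = 10^{−0.068} yields log [Cr^3+(aq)] = −0.301, i.e. 0.50 M.

0.50 M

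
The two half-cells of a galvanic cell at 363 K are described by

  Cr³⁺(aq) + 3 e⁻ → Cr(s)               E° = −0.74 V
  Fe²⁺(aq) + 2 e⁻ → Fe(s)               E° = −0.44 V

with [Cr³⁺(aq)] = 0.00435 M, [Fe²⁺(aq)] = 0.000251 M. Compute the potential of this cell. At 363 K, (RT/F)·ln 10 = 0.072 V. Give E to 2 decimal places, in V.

+0.23 V

Fe²⁺/Fe is reduced (cathode, E° = −0.44 V) and Cr³⁺/Cr is oxidized (anode).
E°cell = −0.44 − (−0.74) = +0.30 V, with n = 6 electrons transferred.
The balanced reaction is 3 Fe²⁺(aq) + 2 Cr(s) → 3 Fe(s) + 2 Cr³⁺(aq), so Q = [Cr³⁺(aq)]^2 / [Fe²⁺(aq)]^3 = 1.2×10^6 and log Q = 6.078.
Applying E = E° − (RT ln10/nF)·log Q gives +0.30 − (0.072/6)(6.078) = +0.23 V.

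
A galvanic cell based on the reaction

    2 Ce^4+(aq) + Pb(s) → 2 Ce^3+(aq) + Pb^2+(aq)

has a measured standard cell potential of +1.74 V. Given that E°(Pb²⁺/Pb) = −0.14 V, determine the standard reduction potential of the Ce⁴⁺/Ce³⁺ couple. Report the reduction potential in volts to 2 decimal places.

+1.60 V

In the reaction as written the Ce⁴⁺/Ce³⁺ couple is reduced (cathode) and Pb²⁺/Pb is oxidized (anode), so E°cell = E°(Ce⁴⁺/Ce³⁺) − E°(Pb²⁺/Pb).
E°(Ce⁴⁺/Ce³⁺) = E°cell + E°(anode) = +1.74 + (−0.14) = +1.60 V.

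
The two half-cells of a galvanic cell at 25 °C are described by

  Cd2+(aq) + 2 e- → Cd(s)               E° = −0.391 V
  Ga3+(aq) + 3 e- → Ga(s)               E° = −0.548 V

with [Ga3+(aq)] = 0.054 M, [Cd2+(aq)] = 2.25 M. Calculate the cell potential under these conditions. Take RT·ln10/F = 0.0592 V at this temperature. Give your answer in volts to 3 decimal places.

+0.192 V

Cd²⁺/Cd is reduced (cathode, E° = −0.391 V) and Ga³⁺/Ga is oxidized (anode).
E°cell = E°cat − E°an = −0.391 − (−0.548) = +0.157 V; n = 6.
The balanced reaction is 3 Cd2+(aq) + 2 Ga(s) → 3 Cd(s) + 2 Ga3+(aq), so Q = [Ga3+(aq)]^2 / [Cd2+(aq)]^3 = 0.000256 and log Q = −3.592.
E = E° − (0.0592/n)·log Q = +0.157 − (0.0592/6)(−3.592) = +0.192 V.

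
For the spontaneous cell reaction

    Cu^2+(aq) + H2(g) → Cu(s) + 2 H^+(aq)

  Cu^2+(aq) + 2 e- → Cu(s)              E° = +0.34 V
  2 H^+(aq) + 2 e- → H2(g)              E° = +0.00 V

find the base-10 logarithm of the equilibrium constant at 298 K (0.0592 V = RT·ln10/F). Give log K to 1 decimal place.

The Cu²⁺/Cu couple is reduced (cathode); E°cell = +0.34 − (+0.00) = +0.34 V with n = 2.
At equilibrium E = 0, so log K = nE°cell / 0.0592 = (2)(+0.34) / 0.0592 = 11.5.

log K = 11.5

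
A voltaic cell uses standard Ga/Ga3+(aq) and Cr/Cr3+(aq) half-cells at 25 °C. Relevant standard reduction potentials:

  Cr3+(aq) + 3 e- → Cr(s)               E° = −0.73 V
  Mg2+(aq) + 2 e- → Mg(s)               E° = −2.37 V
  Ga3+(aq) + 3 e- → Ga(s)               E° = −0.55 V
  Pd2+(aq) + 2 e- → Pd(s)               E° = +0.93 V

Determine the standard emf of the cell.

Of the two couples in this cell, the one with the more positive reduction potential is reduced at the cathode: here that is Ga³⁺/Ga (−0.55 V); Cr³⁺/Cr (−0.73 V) is the anode.
E°cell = E°(cathode) − E°(anode) = −0.55 − (−0.73) = +0.18 V.

+0.18 V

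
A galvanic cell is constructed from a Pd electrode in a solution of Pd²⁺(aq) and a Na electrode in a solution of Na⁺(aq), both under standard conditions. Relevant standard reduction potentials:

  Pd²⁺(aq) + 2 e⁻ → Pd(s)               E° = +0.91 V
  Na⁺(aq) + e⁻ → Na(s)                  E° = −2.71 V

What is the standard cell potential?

Of the two couples in this cell, the one with the more positive reduction potential is reduced at the cathode: here that is Pd²⁺/Pd (+0.91 V); Na⁺/Na (−2.71 V) is the anode.
E°cell = E°(cathode) − E°(anode) = +0.91 − (−2.71) = +3.62 V.

+3.62 V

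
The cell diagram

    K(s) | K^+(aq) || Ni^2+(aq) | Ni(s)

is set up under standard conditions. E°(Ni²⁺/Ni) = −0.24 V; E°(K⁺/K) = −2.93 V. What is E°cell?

By convention the left-hand electrode in cell notation is the anode (oxidation) and the right-hand electrode is the cathode (reduction).
E°cell = E°(right) − E°(left) = −0.24 − (−2.93) = +2.69 V.

+2.69 V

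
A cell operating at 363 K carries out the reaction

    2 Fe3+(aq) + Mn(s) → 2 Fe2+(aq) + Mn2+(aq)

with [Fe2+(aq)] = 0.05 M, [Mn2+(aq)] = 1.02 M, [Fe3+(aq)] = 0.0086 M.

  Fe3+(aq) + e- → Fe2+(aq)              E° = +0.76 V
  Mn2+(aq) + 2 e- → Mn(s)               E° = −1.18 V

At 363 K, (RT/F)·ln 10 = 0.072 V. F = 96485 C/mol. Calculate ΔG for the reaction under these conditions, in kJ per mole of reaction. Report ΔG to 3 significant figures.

The standard cell potential is +0.76 − (−1.18) = +1.94 V, with n = 2 electrons in the balanced equation.
Q = ([Fe2+(aq)]^2·[Mn2+(aq)]) / [Fe3+(aq)]^2 = 34.5, so log Q = 1.538 and E = +1.94 − (0.072/2)(1.538) = +1.8846 V.
ΔG = −nFE = −(2)(96485)(+1.8846) J/mol = −364 kJ/mol.

−364 kJ/mol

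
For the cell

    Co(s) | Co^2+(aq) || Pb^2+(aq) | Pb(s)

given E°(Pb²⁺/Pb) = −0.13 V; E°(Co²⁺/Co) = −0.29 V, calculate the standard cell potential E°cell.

+0.16 V

By convention the left-hand electrode in cell notation is the anode (oxidation) and the right-hand electrode is the cathode (reduction).
E°cell = E°(right) − E°(left) = −0.13 − (−0.29) = +0.16 V.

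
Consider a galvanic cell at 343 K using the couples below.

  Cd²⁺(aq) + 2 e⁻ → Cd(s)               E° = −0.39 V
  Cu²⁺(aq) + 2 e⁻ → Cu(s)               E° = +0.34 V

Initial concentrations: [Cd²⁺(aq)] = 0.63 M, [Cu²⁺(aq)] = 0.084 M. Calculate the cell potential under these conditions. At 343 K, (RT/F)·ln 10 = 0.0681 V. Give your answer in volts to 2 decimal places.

Cu²⁺/Cu is reduced (cathode, E° = +0.34 V) and Cd²⁺/Cd is oxidized (anode).
The standard potential is +0.34 − (−0.39) = +0.73 V and the balanced reaction transfers n = 2 electrons.
The balanced reaction is Cu²⁺(aq) + Cd(s) → Cu(s) + Cd²⁺(aq), so Q = [Cd²⁺(aq)] / [Cu²⁺(aq)] = 7.5 and log Q = 0.875.
E = E° − (0.0681/n)·log Q = +0.73 − (0.0681/2)(0.875) = +0.70 V.

+0.70 V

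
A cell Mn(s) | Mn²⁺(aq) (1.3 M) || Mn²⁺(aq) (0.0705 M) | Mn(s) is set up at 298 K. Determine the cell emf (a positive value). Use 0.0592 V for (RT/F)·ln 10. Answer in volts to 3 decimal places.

For a concentration cell E°cell = 0, since both electrodes use the same couple.
The compartment with the higher Mn²⁺(aq) concentration (1.3 M) acts as the cathode; ions are reduced there and produced at the dilute (0.0705 M) anode.
With n = 2, Ecell = −(0.0592/2)·log([dilute]/[conc]) = −(0.0592/2)·log(0.0705/1.3) = +0.037 V.

0.037 V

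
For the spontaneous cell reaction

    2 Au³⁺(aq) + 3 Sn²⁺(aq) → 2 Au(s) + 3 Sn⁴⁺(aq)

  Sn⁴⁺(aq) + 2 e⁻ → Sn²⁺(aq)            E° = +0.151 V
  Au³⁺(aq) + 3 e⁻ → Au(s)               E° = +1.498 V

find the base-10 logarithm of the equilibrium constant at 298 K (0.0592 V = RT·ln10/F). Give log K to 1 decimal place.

log K = 136.5

The Au³⁺/Au couple is reduced (cathode); E°cell = +1.498 − (+0.151) = +1.347 V with n = 6.
At equilibrium E = 0, so log K = nE°cell / 0.0592 = (6)(+1.347) / 0.0592 = 136.5.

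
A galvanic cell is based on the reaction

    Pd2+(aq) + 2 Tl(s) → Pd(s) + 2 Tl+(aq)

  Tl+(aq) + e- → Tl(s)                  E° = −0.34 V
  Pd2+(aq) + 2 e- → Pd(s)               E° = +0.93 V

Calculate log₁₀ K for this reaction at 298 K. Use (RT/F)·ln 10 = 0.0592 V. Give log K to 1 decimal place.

log K = 42.9

The Pd²⁺/Pd couple is reduced (cathode); E°cell = +0.93 − (−0.34) = +1.27 V with n = 2.
At equilibrium E = 0, so log K = nE°cell / 0.0592 = (2)(+1.27) / 0.0592 = 42.9.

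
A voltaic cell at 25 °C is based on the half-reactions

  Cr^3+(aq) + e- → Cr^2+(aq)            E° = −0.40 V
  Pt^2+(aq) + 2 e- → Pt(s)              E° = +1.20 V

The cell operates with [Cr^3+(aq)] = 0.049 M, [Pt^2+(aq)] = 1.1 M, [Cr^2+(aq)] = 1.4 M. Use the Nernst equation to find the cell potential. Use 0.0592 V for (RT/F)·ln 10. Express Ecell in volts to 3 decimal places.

Pt²⁺/Pt is reduced (cathode, E° = +1.20 V) and Cr³⁺/Cr²⁺ is oxidized (anode).
E°cell = +1.20 − (−0.40) = +1.60 V, with n = 2 electrons transferred.
The balanced reaction is Pt^2+(aq) + 2 Cr^2+(aq) → Pt(s) + 2 Cr^3+(aq), so Q = [Cr^3+(aq)]^2 / ([Pt^2+(aq)]·[Cr^2+(aq)]^2) = 0.00111 and log Q = −2.953.
By the Nernst equation, E = +1.60 − (0.0592/2)·(−2.953) = +1.687 V.

+1.687 V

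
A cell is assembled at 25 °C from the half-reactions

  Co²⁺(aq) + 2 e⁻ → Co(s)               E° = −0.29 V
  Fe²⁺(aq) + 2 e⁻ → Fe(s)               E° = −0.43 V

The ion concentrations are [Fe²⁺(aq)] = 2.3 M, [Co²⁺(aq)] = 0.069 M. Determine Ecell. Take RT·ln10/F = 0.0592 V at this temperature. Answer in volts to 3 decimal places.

Since E°(Co²⁺/Co) > E°(Fe²⁺/Fe), Co²⁺/Co serves as the cathode.
E°cell = −0.29 − (−0.43) = +0.14 V, with n = 2 electrons transferred.
Balancing gives Co²⁺(aq) + Fe(s) → Co(s) + Fe²⁺(aq); hence Q = [Fe²⁺(aq)] / [Co²⁺(aq)] = 33.3 (log Q = 1.523).
By the Nernst equation, E = +0.14 − (0.0592/2)·(1.523) = +0.095 V.

+0.095 V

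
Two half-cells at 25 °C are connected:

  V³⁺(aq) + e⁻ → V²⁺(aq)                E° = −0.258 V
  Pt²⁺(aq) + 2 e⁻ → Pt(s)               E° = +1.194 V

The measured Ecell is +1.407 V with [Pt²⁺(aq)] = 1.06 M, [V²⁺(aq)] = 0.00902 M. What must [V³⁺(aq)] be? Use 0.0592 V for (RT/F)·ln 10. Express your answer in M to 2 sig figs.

0.053 M

The Pt²⁺/Pt couple has the larger reduction potential, so it is the cathode: E°cell = +1.194 − (−0.258) = +1.452 V and n = 2.
Since E = E° − (0.0592/n)·log Q, log Q = n(E° − E)/0.0592 = 1.520.
The balanced reaction is Pt²⁺(aq) + 2 V²⁺(aq) → Pt(s) + 2 V³⁺(aq), so Q = [V³⁺(aq)]^2 / ([Pt²⁺(aq)]·[V²⁺(aq)]^2).
Substituting the known concentrations and solving, log [V³⁺(aq)] = −1.272 and [V³⁺(aq)] = 0.053 M.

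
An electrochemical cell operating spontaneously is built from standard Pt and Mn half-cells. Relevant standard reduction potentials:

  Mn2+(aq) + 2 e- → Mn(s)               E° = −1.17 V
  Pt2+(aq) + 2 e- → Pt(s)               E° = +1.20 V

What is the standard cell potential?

+2.37 V

Of the two couples in this cell, the one with the more positive reduction potential is reduced at the cathode: here that is Pt²⁺/Pt (+1.20 V); Mn²⁺/Mn (−1.17 V) is the anode.
E°cell = E°(cathode) − E°(anode) = +1.20 − (−1.17) = +2.37 V.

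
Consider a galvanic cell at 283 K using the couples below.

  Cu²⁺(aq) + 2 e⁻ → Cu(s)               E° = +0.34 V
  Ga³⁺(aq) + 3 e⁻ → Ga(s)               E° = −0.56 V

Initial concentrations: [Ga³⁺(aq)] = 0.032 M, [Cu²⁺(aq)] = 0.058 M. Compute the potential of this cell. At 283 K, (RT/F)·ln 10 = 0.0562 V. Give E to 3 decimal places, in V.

The Cu²⁺/Cu couple has the more positive E°, so it is the cathode; Ga³⁺/Ga is the anode.
E°cell = +0.34 − (−0.56) = +0.90 V, with n = 6 electrons transferred.
The balanced reaction is 3 Cu²⁺(aq) + 2 Ga(s) → 3 Cu(s) + 2 Ga³⁺(aq), so Q = [Ga³⁺(aq)]^2 / [Cu²⁺(aq)]^3 = 5.25 and log Q = 0.720.
By the Nernst equation, E = +0.90 − (0.0562/6)·(0.720) = +0.893 V.

+0.893 V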